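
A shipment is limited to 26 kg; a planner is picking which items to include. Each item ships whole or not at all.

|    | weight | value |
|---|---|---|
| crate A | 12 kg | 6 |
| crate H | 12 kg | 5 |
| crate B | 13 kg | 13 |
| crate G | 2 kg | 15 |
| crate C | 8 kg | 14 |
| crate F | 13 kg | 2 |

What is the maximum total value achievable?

crate H + crate G + crate C: weight 12 + 2 + 8 = 22 ≤ 26, value 5 + 15 + 14 = 34.
crate A + crate G + crate C: weight 12 + 2 + 8 = 22 ≤ 26, value 6 + 15 + 14 = 35.
crate B + crate G + crate C: weight 13 + 2 + 8 = 23 ≤ 26, value 13 + 15 + 14 = 42.
Best is crate B, crate G, and crate C with total value 42.

42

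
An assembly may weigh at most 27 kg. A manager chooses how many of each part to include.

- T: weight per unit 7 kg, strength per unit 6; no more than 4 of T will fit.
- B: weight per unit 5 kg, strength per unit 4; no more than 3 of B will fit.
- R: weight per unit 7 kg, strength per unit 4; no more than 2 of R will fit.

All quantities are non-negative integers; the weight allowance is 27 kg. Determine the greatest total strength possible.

22

This is a bounded integer knapsack.
Take 3×T and 1×B: weight 26 ≤ 27, strength 3·6 + 1·4 = 22.
No other integer combination yields more.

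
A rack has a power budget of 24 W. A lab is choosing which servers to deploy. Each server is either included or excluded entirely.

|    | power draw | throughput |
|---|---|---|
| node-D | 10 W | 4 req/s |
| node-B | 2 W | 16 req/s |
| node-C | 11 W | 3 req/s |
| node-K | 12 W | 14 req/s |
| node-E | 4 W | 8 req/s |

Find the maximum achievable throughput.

This is an integer program with binary decision variables.
node-D + node-B + node-K: power draw 10 + 2 + 12 = 24 ≤ 24, throughput 4 + 16 + 14 = 34.
node-B + node-K + node-E: power draw 2 + 12 + 4 = 18 ≤ 24, throughput 16 + 14 + 8 = 38.
node-B + node-K: power draw 2 + 12 = 14 ≤ 24, throughput 16 + 14 = 30.
Best is node-B, node-K, and node-E with total throughput 38.

38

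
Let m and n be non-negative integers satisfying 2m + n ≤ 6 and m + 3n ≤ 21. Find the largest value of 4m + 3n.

(m,n)=(0,6): 2·0+1·6=6≤6, 1·0+3·6=18≤21, objective 18.
(m,n)=(0,5): 2·0+1·5=5≤6, 1·0+3·5=15≤21, objective 15.
Maximum is 18 at (m,n)=(0,6).

18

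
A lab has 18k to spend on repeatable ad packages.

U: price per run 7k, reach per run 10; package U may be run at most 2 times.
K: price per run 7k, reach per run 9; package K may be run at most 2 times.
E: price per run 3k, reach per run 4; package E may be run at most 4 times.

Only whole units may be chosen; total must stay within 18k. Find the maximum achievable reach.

24

U has the best ratio (10/7); taking only U gives at most 2×10 = 20 (stopped by the price limit).
Mixing does better — 2×U and 1×E: price 17 ≤ 18, reach 2·10 + 1·4 = 24.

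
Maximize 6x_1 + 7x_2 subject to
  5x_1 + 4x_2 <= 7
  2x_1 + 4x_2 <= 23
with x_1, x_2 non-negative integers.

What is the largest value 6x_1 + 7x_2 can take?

7

The continuous relaxation peaks at (0, 1.75) with value 12.25; rounding to a feasible lattice point costs some objective.
(x_1,x_2)=(0,1): 5·0+4·1=4≤7, 2·0+4·1=4≤23, objective 7.
(x_1,x_2)=(1,0): 5·1+4·0=5≤7, 2·1+4·0=2≤23, objective 6.
(x_1,x_2)=(0,0): 5·0+4·0=0≤7, 2·0+4·0=0≤23, objective 0.
The best lattice point is (0,1), giving 7.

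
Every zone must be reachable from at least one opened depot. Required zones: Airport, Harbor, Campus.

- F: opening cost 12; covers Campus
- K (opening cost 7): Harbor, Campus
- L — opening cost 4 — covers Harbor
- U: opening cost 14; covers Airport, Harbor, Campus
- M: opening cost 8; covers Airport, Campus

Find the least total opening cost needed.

This is an integer covering problem.
Choose L and M: together they cover Airport, Harbor, Campus — every zone.
Total opening cost: 4 + 8 = 12.

12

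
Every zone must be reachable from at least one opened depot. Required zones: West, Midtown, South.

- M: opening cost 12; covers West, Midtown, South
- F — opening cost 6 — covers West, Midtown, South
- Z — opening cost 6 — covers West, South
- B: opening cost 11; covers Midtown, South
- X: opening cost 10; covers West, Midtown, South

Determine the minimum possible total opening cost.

F alone covers West, Midtown, South — every zone.
Total opening cost: 6.
No cover costs less than 6.

6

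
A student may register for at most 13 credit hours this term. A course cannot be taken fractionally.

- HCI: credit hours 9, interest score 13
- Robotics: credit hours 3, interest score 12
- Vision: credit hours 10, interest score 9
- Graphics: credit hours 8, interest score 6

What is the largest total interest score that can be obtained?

This is an integer program with binary decision variables.
Allowing fractional choices, the relaxed optimum would be about 25.9, but courses are indivisible.
HCI + Robotics: credit hours 9 + 3 = 12 ≤ 13, interest score 13 + 12 = 25.
Robotics + Graphics: credit hours 3 + 8 = 11 ≤ 13, interest score 12 + 6 = 18.
Robotics + Vision: credit hours 3 + 10 = 13 ≤ 13, interest score 12 + 9 = 21.
Best is HCI and Robotics with total interest score 25.

25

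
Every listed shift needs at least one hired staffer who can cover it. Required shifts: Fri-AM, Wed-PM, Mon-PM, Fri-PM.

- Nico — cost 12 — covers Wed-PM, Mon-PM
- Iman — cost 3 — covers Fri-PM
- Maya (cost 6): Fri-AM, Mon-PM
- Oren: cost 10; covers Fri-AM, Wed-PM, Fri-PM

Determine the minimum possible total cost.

The greedy cost-per-new-shift heuristic would pick Iman, Maya, and Oren for 19, but a cheaper cover exists.
Choose Maya and Oren: together they cover Fri-AM, Wed-PM, Mon-PM, Fri-PM — every shift.
Total cost: 6 + 10 = 16.
No cover costs less than 16.

16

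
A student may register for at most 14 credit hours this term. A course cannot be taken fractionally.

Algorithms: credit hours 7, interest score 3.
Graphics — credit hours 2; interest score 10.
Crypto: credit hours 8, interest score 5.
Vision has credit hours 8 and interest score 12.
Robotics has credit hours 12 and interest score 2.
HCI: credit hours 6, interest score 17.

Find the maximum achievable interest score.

29

Vision + HCI: credit hours 8 + 6 = 14 ≤ 14, interest score 12 + 17 = 29.
Graphics + HCI: credit hours 2 + 6 = 8 ≤ 14, interest score 10 + 17 = 27.
Best is Vision and HCI with total interest score 29.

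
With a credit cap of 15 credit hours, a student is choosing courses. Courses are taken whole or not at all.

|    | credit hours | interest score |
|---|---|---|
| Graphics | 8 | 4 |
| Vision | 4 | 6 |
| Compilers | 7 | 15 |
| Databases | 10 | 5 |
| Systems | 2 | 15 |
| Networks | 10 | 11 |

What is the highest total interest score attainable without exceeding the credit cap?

36

Allowing fractional choices, the relaxed optimum would be about 38.2, but courses are indivisible.
Compilers + Systems: credit hours 7 + 2 = 9 ≤ 15, interest score 15 + 15 = 30.
Systems + Networks: credit hours 2 + 10 = 12 ≤ 15, interest score 15 + 11 = 26.
Vision + Compilers + Systems: credit hours 4 + 7 + 2 = 13 ≤ 15, interest score 6 + 15 + 15 = 36.
Best is Vision, Compilers, and Systems with total interest score 36.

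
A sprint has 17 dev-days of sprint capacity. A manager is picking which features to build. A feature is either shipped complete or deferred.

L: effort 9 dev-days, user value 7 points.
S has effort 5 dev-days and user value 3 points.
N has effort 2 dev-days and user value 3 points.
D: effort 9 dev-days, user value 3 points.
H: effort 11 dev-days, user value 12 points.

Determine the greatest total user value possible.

15

Take N and H: effort 2 + 11 = 13 ≤ 17, user value 3 + 12 = 15.
No feasible combination exceeds this.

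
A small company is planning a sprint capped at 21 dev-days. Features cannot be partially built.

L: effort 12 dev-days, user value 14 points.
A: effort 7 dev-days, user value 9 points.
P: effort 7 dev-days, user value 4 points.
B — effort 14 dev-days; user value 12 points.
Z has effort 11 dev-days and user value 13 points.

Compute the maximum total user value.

Allowing fractional choices, the relaxed optimum would be about 25.5, but features are indivisible.
L + A: effort 12 + 7 = 19 ≤ 21, user value 14 + 9 = 23.
A + Z: effort 7 + 11 = 18 ≤ 21, user value 9 + 13 = 22.
Best is L and A with total user value 23.

23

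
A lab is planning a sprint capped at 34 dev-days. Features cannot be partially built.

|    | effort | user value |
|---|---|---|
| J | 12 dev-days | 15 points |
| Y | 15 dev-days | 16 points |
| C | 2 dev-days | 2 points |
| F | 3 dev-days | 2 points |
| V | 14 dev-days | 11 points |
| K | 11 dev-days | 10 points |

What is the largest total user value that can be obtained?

35

Take J, Y, C, and F: effort 12 + 15 + 2 + 3 = 32 ≤ 34, user value 15 + 16 + 2 + 2 = 35.
No other feasible combination does better.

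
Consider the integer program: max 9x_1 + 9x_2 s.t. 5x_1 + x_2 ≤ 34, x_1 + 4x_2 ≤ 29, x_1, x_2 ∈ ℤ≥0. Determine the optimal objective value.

Relaxing integrality, the LP optimum is 103.26 at (x_1,x_2) = (5.63, 5.84), which is not an integer point.
(x_1,x_2)=(5,6): 5·5+1·6=31≤34, 1·5+4·6=29≤29, objective 99.
(x_1,x_2)=(5,5): 5·5+1·5=30≤34, 1·5+4·5=25≤29, objective 90.
Maximum is 99 at (x_1,x_2)=(5,6).

99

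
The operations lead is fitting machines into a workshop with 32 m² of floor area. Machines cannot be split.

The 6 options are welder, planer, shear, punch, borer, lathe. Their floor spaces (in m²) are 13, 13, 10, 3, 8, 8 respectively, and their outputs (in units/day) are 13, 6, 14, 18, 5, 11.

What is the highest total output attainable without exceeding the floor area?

48

Treat it as a binary knapsack problem.
Allowing fractional choices, the relaxed optimum would be about 54.0, but machines are indivisible.
shear + punch + borer + lathe: floor space 10 + 3 + 8 + 8 = 29 ≤ 32, output 14 + 18 + 5 + 11 = 48.
welder + punch + borer + lathe: floor space 13 + 3 + 8 + 8 = 32 ≤ 32, output 13 + 18 + 5 + 11 = 47.
welder + shear + punch: floor space 13 + 10 + 3 = 26 ≤ 32, output 13 + 14 + 18 = 45.
Best is shear, punch, borer, and lathe with total output 48.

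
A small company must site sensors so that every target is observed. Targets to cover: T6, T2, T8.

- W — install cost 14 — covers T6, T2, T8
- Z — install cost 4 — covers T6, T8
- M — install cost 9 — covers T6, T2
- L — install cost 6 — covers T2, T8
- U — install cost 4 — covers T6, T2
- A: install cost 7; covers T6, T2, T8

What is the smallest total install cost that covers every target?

This is a weighted set-cover instance.
The greedy cost-per-new-target heuristic would pick Z and U for 8, but a cheaper cover exists.
A alone covers T6, T2, T8 — every target.
Total install cost: 7.
No cover costs less than 7.

7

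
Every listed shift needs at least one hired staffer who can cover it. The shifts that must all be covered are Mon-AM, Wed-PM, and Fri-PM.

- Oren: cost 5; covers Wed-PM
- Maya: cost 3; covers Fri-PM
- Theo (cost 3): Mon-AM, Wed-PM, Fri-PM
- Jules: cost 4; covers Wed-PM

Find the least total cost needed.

3

This is an integer covering problem.
Theo alone covers Mon-AM, Wed-PM, Fri-PM — every shift.
Total cost: 3.
No cover costs less than 3.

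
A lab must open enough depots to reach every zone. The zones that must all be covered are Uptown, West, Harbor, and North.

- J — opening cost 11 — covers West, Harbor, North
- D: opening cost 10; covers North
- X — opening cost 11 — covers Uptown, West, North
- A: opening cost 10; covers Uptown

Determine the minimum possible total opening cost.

Choose J and A: together they cover Uptown, West, Harbor, North — every zone.
Total opening cost: 11 + 10 = 21.
No cover costs less than 21.

21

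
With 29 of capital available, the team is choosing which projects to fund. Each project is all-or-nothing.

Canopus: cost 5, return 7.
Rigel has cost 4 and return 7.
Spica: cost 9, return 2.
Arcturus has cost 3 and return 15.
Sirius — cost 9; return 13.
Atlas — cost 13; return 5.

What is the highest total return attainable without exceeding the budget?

42

Canopus + Rigel + Arcturus + Sirius: cost 5 + 4 + 3 + 9 = 21 ≤ 29, return 7 + 7 + 15 + 13 = 42.
Rigel + Arcturus + Sirius + Atlas: cost 4 + 3 + 9 + 13 = 29 ≤ 29, return 7 + 15 + 13 + 5 = 40.
Rigel + Spica + Arcturus + Sirius: cost 4 + 9 + 3 + 9 = 25 ≤ 29, return 7 + 2 + 15 + 13 = 37.
Best is Canopus, Rigel, Arcturus, and Sirius with total return 42.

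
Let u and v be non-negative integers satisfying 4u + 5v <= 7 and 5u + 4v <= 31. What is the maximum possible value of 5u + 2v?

5

The continuous relaxation peaks at (1.75, 0) with value 8.75; rounding to a feasible lattice point costs some objective.
(u,v)=(1,0): 4·1+5·0=4≤7, 5·1+4·0=5≤31, objective 5.
(u,v)=(0,1): 4·0+5·1=5≤7, 5·0+4·1=4≤31, objective 2.
(u,v)=(0,0): 4·0+5·0=0≤7, 5·0+4·0=0≤31, objective 0.
Maximum is 5 at (u,v)=(1,0).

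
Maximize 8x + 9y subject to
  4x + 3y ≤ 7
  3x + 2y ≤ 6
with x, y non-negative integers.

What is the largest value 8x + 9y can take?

Relaxing integrality, the LP optimum is 21.00 at (x,y) = (0, 2.33), which is not an integer point.
(x,y)=(0,2): 4·0+3·2=6≤7, 3·0+2·2=4≤6, objective 18.
(x,y)=(1,1): 4·1+3·1=7≤7, 3·1+2·1=5≤6, objective 17.
Maximum is 18 at (x,y)=(0,2).

18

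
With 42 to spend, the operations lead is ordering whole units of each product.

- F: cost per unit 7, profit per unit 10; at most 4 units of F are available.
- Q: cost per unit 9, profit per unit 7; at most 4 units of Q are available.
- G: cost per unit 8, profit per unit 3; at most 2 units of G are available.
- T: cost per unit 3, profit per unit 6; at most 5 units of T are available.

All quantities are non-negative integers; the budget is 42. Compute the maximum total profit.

This is a bounded integer knapsack.
T has the best ratio (6/3); taking only T gives at most 5×6 = 30 (stopped by the supply cap of 5).
Mixing does better — 4×F and 4×T: cost 40 ≤ 42, profit 4·10 + 4·6 = 64.

64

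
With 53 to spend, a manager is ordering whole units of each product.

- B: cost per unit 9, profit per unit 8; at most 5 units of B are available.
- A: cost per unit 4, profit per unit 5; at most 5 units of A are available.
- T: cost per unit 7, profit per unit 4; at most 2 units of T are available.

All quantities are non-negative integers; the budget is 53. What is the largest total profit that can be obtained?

52

A has the best ratio (5/4); taking only A gives at most 5×5 = 25 (stopped by the supply cap of 5).
Mixing does better — 4×B and 4×A: cost 52 ≤ 53, profit 4·8 + 4·5 = 52.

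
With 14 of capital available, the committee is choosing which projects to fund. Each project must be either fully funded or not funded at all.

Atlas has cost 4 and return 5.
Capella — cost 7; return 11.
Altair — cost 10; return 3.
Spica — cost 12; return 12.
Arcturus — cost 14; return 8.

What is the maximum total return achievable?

16

Allowing fractional choices, the relaxed optimum would be about 19.0, but projects are indivisible.
Atlas + Capella: cost 4 + 7 = 11 ≤ 14, return 5 + 11 = 16.
Spica: cost 12 ≤ 14, return 12.
Best is Atlas and Capella with total return 16.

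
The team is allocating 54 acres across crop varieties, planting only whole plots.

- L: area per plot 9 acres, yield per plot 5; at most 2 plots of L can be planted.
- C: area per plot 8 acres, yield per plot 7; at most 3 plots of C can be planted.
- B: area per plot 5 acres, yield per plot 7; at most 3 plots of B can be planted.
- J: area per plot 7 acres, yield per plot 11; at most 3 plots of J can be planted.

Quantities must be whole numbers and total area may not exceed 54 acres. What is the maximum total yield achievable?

This is a bounded integer knapsack.
2×C, 3×B, and 3×J: area 52 ≤ 54, yield 2·7 + 3·7 + 3·11 = 68.
1×L, 1×C, 3×B, and 3×J: area 53 ≤ 54, yield 1·5 + 1·7 + 3·7 + 3·11 = 66.
Best is 68.

68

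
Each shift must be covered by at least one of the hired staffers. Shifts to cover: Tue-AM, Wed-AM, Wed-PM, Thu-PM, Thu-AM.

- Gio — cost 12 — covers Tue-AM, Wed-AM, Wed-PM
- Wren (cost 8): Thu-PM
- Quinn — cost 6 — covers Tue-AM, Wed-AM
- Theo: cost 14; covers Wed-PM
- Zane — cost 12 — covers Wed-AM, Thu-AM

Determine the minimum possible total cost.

The greedy cost-per-new-shift heuristic would pick Quinn, Wren, Gio, and Zane for 38, but a cheaper cover exists.
Choose Gio, Wren, and Zane: together they cover Tue-AM, Wed-AM, Wed-PM, Thu-PM, Thu-AM — every shift.
Total cost: 12 + 8 + 12 = 32.
No cover costs less than 32.

32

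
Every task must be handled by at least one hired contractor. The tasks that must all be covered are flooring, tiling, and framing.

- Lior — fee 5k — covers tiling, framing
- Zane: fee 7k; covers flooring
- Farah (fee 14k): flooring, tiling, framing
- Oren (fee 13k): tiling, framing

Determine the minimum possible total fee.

This is an integer covering problem.
Choose Lior and Zane: together they cover flooring, tiling, framing — every task.
Total fee: 5 + 7 = 12.

12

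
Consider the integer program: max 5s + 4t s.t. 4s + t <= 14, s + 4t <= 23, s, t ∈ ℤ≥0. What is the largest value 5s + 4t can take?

(s,t)=(2,5) is feasible, giving 30.
(s,t)=(2,4) is feasible, giving 26.
(s,t)=(1,5) is feasible, giving 25.
The best lattice point is (2,5), giving 30.

30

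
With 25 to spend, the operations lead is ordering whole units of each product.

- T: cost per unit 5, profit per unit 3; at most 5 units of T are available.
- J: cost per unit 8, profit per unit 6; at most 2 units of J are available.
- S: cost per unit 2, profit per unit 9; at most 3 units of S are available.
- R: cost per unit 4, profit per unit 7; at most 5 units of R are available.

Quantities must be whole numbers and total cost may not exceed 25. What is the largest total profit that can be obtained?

55

S has the best ratio (9/2); taking only S gives at most 3×9 = 27 (stopped by the supply cap of 3).
Mixing does better — 3×S and 4×R: cost 22 ≤ 25, profit 3·9 + 4·7 = 55.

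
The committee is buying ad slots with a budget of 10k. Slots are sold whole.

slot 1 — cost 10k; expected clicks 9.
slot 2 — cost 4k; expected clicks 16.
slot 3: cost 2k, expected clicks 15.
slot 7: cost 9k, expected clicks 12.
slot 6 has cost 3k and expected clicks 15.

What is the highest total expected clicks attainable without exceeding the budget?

46

Allowing fractional choices, the relaxed optimum would be about 47.3, but ad slots are indivisible.
slot 2 + slot 6: cost 4 + 3 = 7 ≤ 10, expected clicks 16 + 15 = 31.
slot 2 + slot 3: cost 4 + 2 = 6 ≤ 10, expected clicks 16 + 15 = 31.
slot 2 + slot 3 + slot 6: cost 4 + 2 + 3 = 9 ≤ 10, expected clicks 16 + 15 + 15 = 46.
Best is slot 2, slot 3, and slot 6 with total expected clicks 46.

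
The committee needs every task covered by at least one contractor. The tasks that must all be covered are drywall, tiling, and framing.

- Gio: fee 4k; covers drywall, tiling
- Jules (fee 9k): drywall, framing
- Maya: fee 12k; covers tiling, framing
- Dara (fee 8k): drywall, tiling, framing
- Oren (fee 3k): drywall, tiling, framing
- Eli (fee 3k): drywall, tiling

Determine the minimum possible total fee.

Oren alone covers drywall, tiling, framing — every task.
Total fee: 3.
No cover costs less than 3.

3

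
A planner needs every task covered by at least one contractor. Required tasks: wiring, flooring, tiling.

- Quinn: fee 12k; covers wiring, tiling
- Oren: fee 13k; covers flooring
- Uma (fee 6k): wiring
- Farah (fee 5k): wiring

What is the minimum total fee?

Choose Quinn and Oren: together they cover wiring, flooring, tiling — every task.
Total fee: 12 + 13 = 25.

25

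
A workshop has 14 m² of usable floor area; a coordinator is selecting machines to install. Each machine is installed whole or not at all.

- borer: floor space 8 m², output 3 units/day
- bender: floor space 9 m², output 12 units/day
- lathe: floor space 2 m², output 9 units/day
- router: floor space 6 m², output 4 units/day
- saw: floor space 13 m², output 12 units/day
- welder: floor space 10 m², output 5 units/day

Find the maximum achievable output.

21

This is an integer program with binary decision variables.
lathe + router: floor space 2 + 6 = 8 ≤ 14, output 9 + 4 = 13.
lathe + welder: floor space 2 + 10 = 12 ≤ 14, output 9 + 5 = 14.
bender + lathe: floor space 9 + 2 = 11 ≤ 14, output 12 + 9 = 21.
Best is bender and lathe with total output 21.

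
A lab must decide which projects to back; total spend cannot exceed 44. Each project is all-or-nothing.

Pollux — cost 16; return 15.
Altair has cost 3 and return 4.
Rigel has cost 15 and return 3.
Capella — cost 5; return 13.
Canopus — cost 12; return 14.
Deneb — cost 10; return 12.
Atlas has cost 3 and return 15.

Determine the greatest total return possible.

61

This is a 0-1 knapsack instance.
Pollux + Altair + Capella + Canopus + Atlas: cost 16 + 3 + 5 + 12 + 3 = 39 ≤ 44, return 15 + 4 + 13 + 14 + 15 = 61.
Pollux + Altair + Canopus + Deneb + Atlas: cost 16 + 3 + 12 + 10 + 3 = 44 ≤ 44, return 15 + 4 + 14 + 12 + 15 = 60.
Pollux + Altair + Capella + Deneb + Atlas: cost 16 + 3 + 5 + 10 + 3 = 37 ≤ 44, return 15 + 4 + 13 + 12 + 15 = 59.
Best is Pollux, Altair, Capella, Canopus, and Atlas with total return 61.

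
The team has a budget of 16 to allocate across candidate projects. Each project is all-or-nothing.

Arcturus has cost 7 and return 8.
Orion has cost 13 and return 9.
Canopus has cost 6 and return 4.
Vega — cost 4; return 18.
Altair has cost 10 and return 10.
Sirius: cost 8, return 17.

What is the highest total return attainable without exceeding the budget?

35

Allowing fractional choices, the relaxed optimum would be about 39.6, but projects are indivisible.
Vega + Altair: cost 4 + 10 = 14 ≤ 16, return 18 + 10 = 28.
Vega + Sirius: cost 4 + 8 = 12 ≤ 16, return 18 + 17 = 35.
Arcturus + Vega: cost 7 + 4 = 11 ≤ 16, return 8 + 18 = 26.
Best is Vega and Sirius with total return 35.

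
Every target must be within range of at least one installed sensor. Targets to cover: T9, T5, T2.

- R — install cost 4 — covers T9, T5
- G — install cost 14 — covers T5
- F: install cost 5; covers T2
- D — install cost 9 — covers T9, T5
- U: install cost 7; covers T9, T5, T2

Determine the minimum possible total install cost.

7

The greedy cost-per-new-target heuristic would pick R and F for 9, but a cheaper cover exists.
U alone covers T9, T5, T2 — every target.
Total install cost: 7.
No cover costs less than 7.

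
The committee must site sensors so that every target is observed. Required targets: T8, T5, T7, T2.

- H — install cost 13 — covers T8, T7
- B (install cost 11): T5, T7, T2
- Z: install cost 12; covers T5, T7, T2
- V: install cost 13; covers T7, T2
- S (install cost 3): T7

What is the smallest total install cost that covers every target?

24

The greedy cost-per-new-target heuristic would pick S, B, and H for 27, but a cheaper cover exists.
Choose H and B: together they cover T8, T5, T7, T2 — every target.
Total install cost: 13 + 11 = 24.
No cover costs less than 24.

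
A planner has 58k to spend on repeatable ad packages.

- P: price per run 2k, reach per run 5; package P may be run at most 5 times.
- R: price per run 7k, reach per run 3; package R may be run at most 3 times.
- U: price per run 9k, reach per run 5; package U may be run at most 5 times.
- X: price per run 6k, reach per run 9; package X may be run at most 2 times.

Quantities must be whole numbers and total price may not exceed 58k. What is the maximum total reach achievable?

63

5×P, 1×R, 3×U, and 2×X: price 56 ≤ 58, reach 5·5 + 1·3 + 3·5 + 2·9 = 61.
5×P, 4×U, and 2×X: price 58 ≤ 58, reach 5·5 + 4·5 + 2·9 = 63.
Best is 63.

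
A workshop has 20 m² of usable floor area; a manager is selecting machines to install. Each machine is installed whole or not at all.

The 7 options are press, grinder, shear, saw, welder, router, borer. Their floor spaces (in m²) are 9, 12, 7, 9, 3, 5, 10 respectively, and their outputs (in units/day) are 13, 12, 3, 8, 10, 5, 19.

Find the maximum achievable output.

34

This is a 0-1 knapsack instance.
Allowing fractional choices, the relaxed optimum would be about 39.1, but machines are indivisible.
welder + router + borer: floor space 3 + 5 + 10 = 18 ≤ 20, output 10 + 5 + 19 = 34.
press + borer: floor space 9 + 10 = 19 ≤ 20, output 13 + 19 = 32.
shear + welder + borer: floor space 7 + 3 + 10 = 20 ≤ 20, output 3 + 10 + 19 = 32.
Best is welder, router, and borer with total output 34.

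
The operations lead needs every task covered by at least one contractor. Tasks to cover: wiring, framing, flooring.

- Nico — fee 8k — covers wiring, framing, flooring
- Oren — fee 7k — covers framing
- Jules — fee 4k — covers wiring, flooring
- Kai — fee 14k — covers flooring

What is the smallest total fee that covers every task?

Nico alone covers wiring, framing, flooring — every task.
Total fee: 8.

8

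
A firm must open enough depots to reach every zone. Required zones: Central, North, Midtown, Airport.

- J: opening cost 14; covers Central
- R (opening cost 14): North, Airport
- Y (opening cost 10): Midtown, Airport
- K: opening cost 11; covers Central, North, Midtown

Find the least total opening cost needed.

21

Choose Y and K: together they cover Central, North, Midtown, Airport — every zone.
Total opening cost: 10 + 11 = 21.
No cover costs less than 21.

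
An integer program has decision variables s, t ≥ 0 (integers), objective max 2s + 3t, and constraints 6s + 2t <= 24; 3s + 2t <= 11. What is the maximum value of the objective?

15

The continuous relaxation peaks at (0, 5.5) with value 16.50; rounding to a feasible lattice point costs some objective.
(s,t)=(0,5): 6·0+2·5=10≤24, 3·0+2·5=10≤11, objective 15.
(s,t)=(1,4): 6·1+2·4=14≤24, 3·1+2·4=11≤11, objective 14.
(s,t)=(0,4): 6·0+2·4=8≤24, 3·0+2·4=8≤11, objective 12.
The best lattice point is (0,5), giving 15.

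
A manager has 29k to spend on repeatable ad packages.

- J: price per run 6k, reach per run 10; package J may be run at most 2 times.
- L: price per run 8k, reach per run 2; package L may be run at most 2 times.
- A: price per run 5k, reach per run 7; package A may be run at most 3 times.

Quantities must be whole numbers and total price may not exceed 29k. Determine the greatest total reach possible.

41

This is a bounded integer knapsack.
J has the best ratio (10/6); taking only J gives at most 2×10 = 20 (stopped by the supply cap of 2).
Mixing does better — 2×J and 3×A: price 27 ≤ 29, reach 2·10 + 3·7 = 41.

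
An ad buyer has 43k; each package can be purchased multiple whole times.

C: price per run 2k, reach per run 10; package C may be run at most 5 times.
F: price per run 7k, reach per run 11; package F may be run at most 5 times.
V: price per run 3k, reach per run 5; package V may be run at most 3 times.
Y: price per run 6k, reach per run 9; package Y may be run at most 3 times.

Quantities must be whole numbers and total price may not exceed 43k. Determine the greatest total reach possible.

This is a bounded integer knapsack.
C has the best ratio (10/2); taking only C gives at most 5×10 = 50 (stopped by the supply cap of 5).
Mixing does better — 5×C, 3×F, 2×V, and 1×Y: price 43 ≤ 43, reach 5·10 + 3·11 + 2·5 + 1·9 = 102.

102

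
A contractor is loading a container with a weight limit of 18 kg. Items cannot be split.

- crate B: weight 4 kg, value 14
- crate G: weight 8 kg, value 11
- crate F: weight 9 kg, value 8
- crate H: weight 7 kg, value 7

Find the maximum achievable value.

Allowing fractional choices, the relaxed optimum would be about 31.0, but items are indivisible.
crate B + crate G: weight 4 + 8 = 12 ≤ 18, value 14 + 11 = 25.
crate B + crate F: weight 4 + 9 = 13 ≤ 18, value 14 + 8 = 22.
Best is crate B and crate G with total value 25.

25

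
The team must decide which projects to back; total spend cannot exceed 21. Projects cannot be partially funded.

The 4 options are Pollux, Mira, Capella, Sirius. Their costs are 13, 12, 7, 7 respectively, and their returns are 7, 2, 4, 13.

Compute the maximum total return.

20

Allowing fractional choices, the relaxed optimum would be about 20.8, but projects are indivisible.
Capella + Sirius: cost 7 + 7 = 14 ≤ 21, return 4 + 13 = 17.
Pollux + Sirius: cost 13 + 7 = 20 ≤ 21, return 7 + 13 = 20.
Mira + Sirius: cost 12 + 7 = 19 ≤ 21, return 2 + 13 = 15.
Best is Pollux and Sirius with total return 20.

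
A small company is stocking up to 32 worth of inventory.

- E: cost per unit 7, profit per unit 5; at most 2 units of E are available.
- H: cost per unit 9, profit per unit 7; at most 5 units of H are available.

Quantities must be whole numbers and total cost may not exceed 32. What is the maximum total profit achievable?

Take 2×E and 2×H: cost 32 ≤ 32, profit 2·5 + 2·7 = 24.
No other integer combination yields more.

24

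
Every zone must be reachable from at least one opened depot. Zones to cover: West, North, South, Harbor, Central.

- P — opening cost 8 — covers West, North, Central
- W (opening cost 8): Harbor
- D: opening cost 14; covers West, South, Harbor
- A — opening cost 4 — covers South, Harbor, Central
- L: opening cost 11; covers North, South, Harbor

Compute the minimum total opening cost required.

12

Choose P and A: together they cover West, North, South, Harbor, Central — every zone.
Total opening cost: 8 + 4 = 12.
No cover costs less than 12.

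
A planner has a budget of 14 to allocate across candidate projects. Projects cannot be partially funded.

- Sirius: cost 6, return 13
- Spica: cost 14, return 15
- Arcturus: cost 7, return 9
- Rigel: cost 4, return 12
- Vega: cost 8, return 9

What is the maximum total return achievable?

25

Take Sirius and Rigel: cost 6 + 4 = 10 ≤ 14, return 13 + 12 = 25.
No other feasible combination does better.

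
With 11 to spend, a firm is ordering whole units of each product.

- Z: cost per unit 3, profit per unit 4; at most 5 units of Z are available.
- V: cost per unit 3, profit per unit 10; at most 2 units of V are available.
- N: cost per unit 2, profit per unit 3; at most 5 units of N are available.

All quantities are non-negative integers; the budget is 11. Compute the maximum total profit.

27

This is a bounded integer knapsack.
Take 1×Z, 2×V, and 1×N: cost 11 ≤ 11, profit 1·4 + 2·10 + 1·3 = 27.
V has the best ratio (10/3) and is taken to its limit of 2; remaining capacity is filled optimally with the others.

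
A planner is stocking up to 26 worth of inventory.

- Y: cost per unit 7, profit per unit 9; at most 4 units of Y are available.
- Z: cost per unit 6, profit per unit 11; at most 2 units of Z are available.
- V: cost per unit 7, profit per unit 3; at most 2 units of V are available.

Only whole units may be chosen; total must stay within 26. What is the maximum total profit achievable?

1×Y, 2×Z, and 1×V: cost 26 ≤ 26, profit 1·9 + 2·11 + 1·3 = 34.
2×Y and 2×Z: cost 26 ≤ 26, profit 2·9 + 2·11 = 40.
Best is 40.

40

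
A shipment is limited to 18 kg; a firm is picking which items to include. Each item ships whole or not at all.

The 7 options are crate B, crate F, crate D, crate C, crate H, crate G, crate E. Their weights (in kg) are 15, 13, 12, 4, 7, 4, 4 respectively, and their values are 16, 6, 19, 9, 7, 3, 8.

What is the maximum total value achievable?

28

This is an integer program with binary decision variables.
crate C + crate H + crate E: weight 4 + 7 + 4 = 15 ≤ 18, value 9 + 7 + 8 = 24.
crate D + crate E: weight 12 + 4 = 16 ≤ 18, value 19 + 8 = 27.
crate D + crate C: weight 12 + 4 = 16 ≤ 18, value 19 + 9 = 28.
Best is crate D and crate C with total value 28.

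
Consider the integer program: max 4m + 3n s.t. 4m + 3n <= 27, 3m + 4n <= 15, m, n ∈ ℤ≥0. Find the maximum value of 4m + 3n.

(m,n)=(5,0) is feasible, giving 20.
(m,n)=(4,0) is feasible, giving 16.
No feasible integer point exceeds 20.

20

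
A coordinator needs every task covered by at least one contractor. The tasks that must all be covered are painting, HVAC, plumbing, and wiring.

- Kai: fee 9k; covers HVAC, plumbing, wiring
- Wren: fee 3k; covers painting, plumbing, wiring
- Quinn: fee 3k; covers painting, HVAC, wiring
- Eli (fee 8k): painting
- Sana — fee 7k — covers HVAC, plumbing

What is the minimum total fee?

6

This is an integer covering problem.
Choose Wren and Quinn: together they cover painting, HVAC, plumbing, wiring — every task.
Total fee: 3 + 3 = 6.
No cover costs less than 6.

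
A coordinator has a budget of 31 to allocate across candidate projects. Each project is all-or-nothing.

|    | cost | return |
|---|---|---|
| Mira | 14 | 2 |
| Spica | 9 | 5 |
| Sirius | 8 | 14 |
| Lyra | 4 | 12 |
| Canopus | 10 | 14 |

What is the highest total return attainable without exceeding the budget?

45

Take Spica, Sirius, Lyra, and Canopus: cost 9 + 8 + 4 + 10 = 31 ≤ 31, return 5 + 14 + 12 + 14 = 45.
No other feasible combination does better.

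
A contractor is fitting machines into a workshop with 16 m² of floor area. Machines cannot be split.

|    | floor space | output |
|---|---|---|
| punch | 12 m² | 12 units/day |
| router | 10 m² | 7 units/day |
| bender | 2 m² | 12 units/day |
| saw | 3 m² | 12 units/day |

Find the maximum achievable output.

31

Allowing fractional choices, the relaxed optimum would be about 35.0, but machines are indivisible.
bender + saw: floor space 2 + 3 = 5 ≤ 16, output 12 + 12 = 24.
router + bender + saw: floor space 10 + 2 + 3 = 15 ≤ 16, output 7 + 12 + 12 = 31.
punch + bender: floor space 12 + 2 = 14 ≤ 16, output 12 + 12 = 24.
Best is router, bender, and saw with total output 31.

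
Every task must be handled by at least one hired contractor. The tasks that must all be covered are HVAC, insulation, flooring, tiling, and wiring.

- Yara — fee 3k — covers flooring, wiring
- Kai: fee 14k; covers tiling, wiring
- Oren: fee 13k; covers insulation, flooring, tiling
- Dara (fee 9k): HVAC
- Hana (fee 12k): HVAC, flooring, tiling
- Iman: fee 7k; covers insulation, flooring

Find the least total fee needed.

22

Choose Yara, Hana, and Iman: together they cover HVAC, insulation, flooring, tiling, wiring — every task.
Total fee: 3 + 12 + 7 = 22.
No cover costs less than 22.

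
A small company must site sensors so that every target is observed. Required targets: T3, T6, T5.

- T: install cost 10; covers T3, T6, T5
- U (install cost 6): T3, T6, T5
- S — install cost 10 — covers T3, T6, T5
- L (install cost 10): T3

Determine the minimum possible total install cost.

6

U alone covers T3, T6, T5 — every target.
Total install cost: 6.
No cover costs less than 6.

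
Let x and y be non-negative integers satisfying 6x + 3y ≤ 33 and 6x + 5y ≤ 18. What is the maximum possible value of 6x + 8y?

The continuous relaxation peaks at (0, 3.6) with value 28.80; rounding to a feasible lattice point costs some objective.
(x,y)=(0,3): 6·0+3·3=9≤33, 6·0+5·3=15≤18, objective 24.
(x,y)=(1,2): 6·1+3·2=12≤33, 6·1+5·2=16≤18, objective 22.
(x,y)=(0,2): 6·0+3·2=6≤33, 6·0+5·2=10≤18, objective 16.
The best lattice point is (0,3), giving 24.

24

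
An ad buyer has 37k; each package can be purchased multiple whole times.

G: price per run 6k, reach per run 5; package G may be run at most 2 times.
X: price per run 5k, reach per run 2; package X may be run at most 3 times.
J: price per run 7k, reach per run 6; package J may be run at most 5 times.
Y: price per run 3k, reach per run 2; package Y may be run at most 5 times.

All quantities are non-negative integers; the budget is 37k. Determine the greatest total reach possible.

31

J has the best ratio (6/7); taking only J gives at most 5×6 = 30 (stopped by the price limit).
Mixing does better — 1×G, 4×J, and 1×Y: price 37 ≤ 37, reach 1·5 + 4·6 + 1·2 = 31.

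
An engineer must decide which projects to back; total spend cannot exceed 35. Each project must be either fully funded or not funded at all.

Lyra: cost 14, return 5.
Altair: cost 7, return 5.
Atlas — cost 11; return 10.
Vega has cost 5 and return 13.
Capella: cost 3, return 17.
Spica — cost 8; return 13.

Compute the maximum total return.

Take Altair, Atlas, Vega, Capella, and Spica: cost 7 + 11 + 5 + 3 + 8 = 34 ≤ 35, return 5 + 10 + 13 + 17 + 13 = 58.
No other feasible combination does better.

58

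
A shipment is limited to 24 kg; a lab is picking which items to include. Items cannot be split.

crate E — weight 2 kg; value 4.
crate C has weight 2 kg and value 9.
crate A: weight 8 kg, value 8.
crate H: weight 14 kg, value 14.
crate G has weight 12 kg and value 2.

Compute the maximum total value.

Allowing fractional choices, the relaxed optimum would be about 33.0, but items are indivisible.
crate C + crate A + crate H: weight 2 + 8 + 14 = 24 ≤ 24, value 9 + 8 + 14 = 31.
crate E + crate C + crate H: weight 2 + 2 + 14 = 18 ≤ 24, value 4 + 9 + 14 = 27.
Best is crate C, crate A, and crate H with total value 31.

31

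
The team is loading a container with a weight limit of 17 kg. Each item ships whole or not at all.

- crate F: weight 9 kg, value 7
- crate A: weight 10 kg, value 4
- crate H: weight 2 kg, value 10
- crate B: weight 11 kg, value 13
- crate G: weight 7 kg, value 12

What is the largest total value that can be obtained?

23

Allowing fractional choices, the relaxed optimum would be about 31.5, but items are indivisible.
crate H + crate B: weight 2 + 11 = 13 ≤ 17, value 10 + 13 = 23.
crate H + crate G: weight 2 + 7 = 9 ≤ 17, value 10 + 12 = 22.
crate F + crate G: weight 9 + 7 = 16 ≤ 17, value 7 + 12 = 19.
Best is crate H and crate B with total value 23.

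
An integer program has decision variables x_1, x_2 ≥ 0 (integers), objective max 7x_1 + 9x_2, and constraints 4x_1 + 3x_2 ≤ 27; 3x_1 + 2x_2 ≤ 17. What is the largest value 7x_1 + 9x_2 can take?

72

Relaxing integrality, the LP optimum is 76.50 at (x_1,x_2) = (0, 8.5), which is not an integer point.
(x_1,x_2)=(0,8): 4·0+3·8=24≤27, 3·0+2·8=16≤17, objective 72.
(x_1,x_2)=(1,7): 4·1+3·7=25≤27, 3·1+2·7=17≤17, objective 70.
(x_1,x_2)=(0,7): 4·0+3·7=21≤27, 3·0+2·7=14≤17, objective 63.
The best lattice point is (0,8), giving 72.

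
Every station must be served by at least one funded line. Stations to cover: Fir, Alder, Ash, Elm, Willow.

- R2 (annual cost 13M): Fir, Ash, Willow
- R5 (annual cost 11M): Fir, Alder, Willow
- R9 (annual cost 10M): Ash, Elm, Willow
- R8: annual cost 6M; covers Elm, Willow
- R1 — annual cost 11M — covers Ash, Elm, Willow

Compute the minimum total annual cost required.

The greedy cost-per-new-station heuristic would pick R8, R5, and R9 for 27, but a cheaper cover exists.
Choose R5 and R9: together they cover Fir, Alder, Ash, Elm, Willow — every station.
Total annual cost: 11 + 10 = 21.
No cover costs less than 21.

21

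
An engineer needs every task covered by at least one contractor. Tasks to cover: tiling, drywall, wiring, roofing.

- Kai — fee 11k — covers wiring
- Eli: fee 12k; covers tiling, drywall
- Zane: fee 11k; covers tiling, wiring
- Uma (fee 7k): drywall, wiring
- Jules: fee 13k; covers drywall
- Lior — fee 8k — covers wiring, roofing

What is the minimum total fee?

20

The greedy cost-per-new-task heuristic would pick Uma, Lior, and Zane for 26, but a cheaper cover exists.
Choose Eli and Lior: together they cover tiling, drywall, wiring, roofing — every task.
Total fee: 12 + 8 = 20.
No cover costs less than 20.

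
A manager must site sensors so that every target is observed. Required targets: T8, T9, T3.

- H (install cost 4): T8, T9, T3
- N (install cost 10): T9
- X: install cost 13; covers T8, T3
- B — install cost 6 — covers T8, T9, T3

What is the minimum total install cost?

4

This is an integer covering problem.
H alone covers T8, T9, T3 — every target.
Total install cost: 4.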